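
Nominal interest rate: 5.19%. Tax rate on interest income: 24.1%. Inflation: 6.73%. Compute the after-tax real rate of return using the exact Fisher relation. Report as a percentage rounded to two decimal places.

-2.61%

After-tax nominal return = 5.19% × (1 − 0.241) = 3.93921%.
1 + r = 1.0393921 / 1.06730 = 0.973852
After-tax real rate = 0.973852 − 1 → -2.61%.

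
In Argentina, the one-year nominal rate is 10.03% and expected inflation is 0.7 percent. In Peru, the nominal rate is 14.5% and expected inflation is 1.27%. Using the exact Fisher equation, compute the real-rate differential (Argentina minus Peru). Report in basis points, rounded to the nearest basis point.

-380 basis points

Argentina: (1 + 0.1003)/(1 + 0.0070) − 1 = 9.2651%
Peru: (1 + 0.1450)/(1 + 0.0127) − 1 = 13.0641%
Differential = 9.2651% − 13.0641% = -3.7989% → -380 basis points.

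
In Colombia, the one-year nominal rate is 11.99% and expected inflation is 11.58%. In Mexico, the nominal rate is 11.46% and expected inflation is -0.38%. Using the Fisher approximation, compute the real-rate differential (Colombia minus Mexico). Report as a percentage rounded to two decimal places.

-11.43%

Colombia: 11.99% − 11.58% = 0.410%
Mexico: 11.46% − (-0.38%) = 11.840%
Differential = -11.430% → -11.43%.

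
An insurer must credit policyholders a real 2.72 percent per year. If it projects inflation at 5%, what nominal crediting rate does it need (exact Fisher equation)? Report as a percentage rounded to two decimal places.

(1 + i) = (1 + r)(1 + π) = 1.02720 × 1.05000 = 1.07856
i = 1.07856 − 1, so the required nominal rate is 7.86%.

7.86%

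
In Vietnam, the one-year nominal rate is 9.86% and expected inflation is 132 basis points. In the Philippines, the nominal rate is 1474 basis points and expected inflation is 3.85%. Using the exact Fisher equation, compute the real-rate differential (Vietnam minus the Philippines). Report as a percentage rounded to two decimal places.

Vietnam: (1 + 0.0986)/(1 + 0.0132) − 1 = 8.4287%
The Philippines: (1 + 0.1474)/(1 + 0.0385) − 1 = 10.4863%
Differential = 8.4287% − 10.4863% = -2.0575% → -2.06%.

-2.06%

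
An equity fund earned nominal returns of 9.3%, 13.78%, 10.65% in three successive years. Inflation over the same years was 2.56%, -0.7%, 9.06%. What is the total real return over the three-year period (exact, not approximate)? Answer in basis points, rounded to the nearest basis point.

2389 basis points

Nominal growth factor = 1.0930 × 1.1378 × 1.1065 = 1.376060
Price-level growth factor = 1.0256 × 0.9930 × 1.0906 = 1.110690
Real growth factor = 1.376060 / 1.110690 = 1.238924
Total real return = 1.238924 − 1 → 2389 basis points.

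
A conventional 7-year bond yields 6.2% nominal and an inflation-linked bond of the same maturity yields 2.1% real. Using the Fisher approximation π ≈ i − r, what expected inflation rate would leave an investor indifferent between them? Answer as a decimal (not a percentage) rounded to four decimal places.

π ≈ i − r = 6.2% − 2.1% → 0.0410.

0.0410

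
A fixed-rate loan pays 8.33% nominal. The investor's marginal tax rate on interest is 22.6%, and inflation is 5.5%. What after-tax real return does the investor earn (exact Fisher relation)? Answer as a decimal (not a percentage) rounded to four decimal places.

0.0090

After-tax nominal return = 8.33% × (1 − 0.226) = 6.44742%.
1 + r = 1.0644742 / 1.05500 = 1.008980
After-tax real rate = 1.008980 − 1 → 0.0090.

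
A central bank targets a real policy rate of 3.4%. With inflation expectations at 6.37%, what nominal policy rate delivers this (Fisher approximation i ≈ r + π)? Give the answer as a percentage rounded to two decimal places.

9.77%

i ≈ r + π = 3.4% + 6.37% = 9.77%.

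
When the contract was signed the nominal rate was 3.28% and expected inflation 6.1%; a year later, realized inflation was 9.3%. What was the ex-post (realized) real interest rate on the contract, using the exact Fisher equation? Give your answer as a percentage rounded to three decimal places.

-5.508%

Ex-post: (1 + 0.0328)/(1 + 0.0930) − 1 = -5.5078%
So the realized real rate is -5.508%.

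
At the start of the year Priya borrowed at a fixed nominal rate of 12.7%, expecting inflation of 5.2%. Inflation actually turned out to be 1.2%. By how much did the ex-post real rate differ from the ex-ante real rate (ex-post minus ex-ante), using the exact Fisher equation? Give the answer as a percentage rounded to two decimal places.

Ex-ante: (1 + 0.1270)/(1 + 0.0520) − 1 = 7.1293%
Ex-post: (1 + 0.1270)/(1 + 0.0120) − 1 = 11.3636%
Difference (ex-post − ex-ante) = 4.2344% → 4.23%.

4.23%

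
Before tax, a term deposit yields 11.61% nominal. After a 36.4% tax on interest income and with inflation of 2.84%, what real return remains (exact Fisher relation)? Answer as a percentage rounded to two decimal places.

4.42%

After-tax nominal return = 11.61% × (1 − 0.364) = 7.38396%.
1 + r = 1.0738396 / 1.02840 = 1.044185
After-tax real rate = 1.044185 − 1 → 4.42%.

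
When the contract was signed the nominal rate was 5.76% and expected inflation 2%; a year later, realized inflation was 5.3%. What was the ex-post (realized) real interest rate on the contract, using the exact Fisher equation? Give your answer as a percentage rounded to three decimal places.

Ex-post: (1 + 0.0576)/(1 + 0.0530) − 1 = 0.4368%
So the realized real rate is 0.437%.

0.437%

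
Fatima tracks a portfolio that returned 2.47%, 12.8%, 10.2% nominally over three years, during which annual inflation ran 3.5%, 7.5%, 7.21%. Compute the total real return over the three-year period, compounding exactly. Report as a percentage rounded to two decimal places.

6.78%

Compound the nominal returns: 1.0247 × 1.1280 × 1.1020 = 1.273759.
Compound inflation: 1.0350 × 1.0750 × 1.0721 = 1.192845.
Deflate: 1.273759 / 1.192845 = 1.067833.
Total real return = 1.067833 − 1 → 6.78%.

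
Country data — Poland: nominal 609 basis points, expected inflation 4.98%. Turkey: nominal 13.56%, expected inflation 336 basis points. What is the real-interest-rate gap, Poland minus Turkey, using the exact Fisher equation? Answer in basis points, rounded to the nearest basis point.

Poland: (1 + 0.0609)/(1 + 0.0498) − 1 = 1.0573%
Turkey: (1 + 0.1356)/(1 + 0.0336) − 1 = 9.8684%
Differential = 1.0573% − 9.8684% = -8.8111% → -881 basis points.

-881 basis points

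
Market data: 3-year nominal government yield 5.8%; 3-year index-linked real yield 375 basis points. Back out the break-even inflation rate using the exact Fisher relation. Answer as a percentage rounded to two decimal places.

(1 + π) = (1 + i)/(1 + r) = 1.05800 / 1.03750 = 1.019759
Break-even inflation = 1.019759 − 1 → 1.98%.

1.98%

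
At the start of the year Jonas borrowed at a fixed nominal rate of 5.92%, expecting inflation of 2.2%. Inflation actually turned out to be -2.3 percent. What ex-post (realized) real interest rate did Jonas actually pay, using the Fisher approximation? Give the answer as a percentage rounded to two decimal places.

8.22%

Ex-post: 5.92% − (-2.3%) = 8.220%
So the realized real rate is 8.22%.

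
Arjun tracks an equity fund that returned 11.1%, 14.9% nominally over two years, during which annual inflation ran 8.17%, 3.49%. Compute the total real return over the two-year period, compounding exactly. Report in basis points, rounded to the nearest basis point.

1403 basis points

Compound the nominal returns: 1.1110 × 1.1490 = 1.276539.
Compound inflation: 1.0817 × 1.0349 = 1.119451.
Deflate: 1.276539 / 1.119451 = 1.140326.
Total real return = 1.140326 − 1 → 1403 basis points.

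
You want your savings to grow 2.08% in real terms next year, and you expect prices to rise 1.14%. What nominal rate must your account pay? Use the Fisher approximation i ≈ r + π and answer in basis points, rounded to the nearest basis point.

i ≈ r + π = 2.08% + 1.14% = 322 basis points.

322 basis points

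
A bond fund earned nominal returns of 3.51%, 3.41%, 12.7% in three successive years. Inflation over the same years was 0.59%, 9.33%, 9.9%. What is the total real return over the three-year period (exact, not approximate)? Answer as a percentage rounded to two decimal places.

-0.19%

Compound the nominal returns: 1.0351 × 1.0341 × 1.1270 = 1.206337.
Compound inflation: 1.0059 × 1.0933 × 1.0990 = 1.208626.
Deflate: 1.206337 / 1.208626 = 0.998107.
Total real return = 0.998107 − 1 → -0.19%.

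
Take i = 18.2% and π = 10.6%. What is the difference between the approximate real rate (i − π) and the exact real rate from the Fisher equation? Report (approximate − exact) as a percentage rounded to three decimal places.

0.728%

Approximate: r ≈ 18.200% − 10.600% = 7.6000%
Exact: (1 + 0.1820)/(1 + 0.1060) − 1 = 6.8716%
Error = 7.6000% − 6.8716% = 0.7284% → 0.728%.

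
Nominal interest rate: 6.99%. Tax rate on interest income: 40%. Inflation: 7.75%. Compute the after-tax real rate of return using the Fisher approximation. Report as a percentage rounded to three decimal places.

-3.556%

After-tax nominal return = 6.99% × (1 − 0.4) = 4.1940%.
r ≈ 4.1940% − 7.75% → -3.556%.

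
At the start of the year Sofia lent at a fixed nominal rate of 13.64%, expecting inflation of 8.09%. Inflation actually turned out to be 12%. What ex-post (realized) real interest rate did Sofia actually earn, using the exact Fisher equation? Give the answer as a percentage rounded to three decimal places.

1.464%

Ex-post: (1 + 0.1364)/(1 + 0.1200) − 1 = 1.4643%
So the realized real rate is 1.464%.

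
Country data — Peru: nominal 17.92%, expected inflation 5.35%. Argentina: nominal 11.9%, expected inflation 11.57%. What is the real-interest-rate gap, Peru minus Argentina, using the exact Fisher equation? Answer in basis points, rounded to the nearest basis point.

Peru: (1 + 0.1792)/(1 + 0.0535) − 1 = 11.9317%
Argentina: (1 + 0.1190)/(1 + 0.1157) − 1 = 0.2958%
Differential = 11.9317% − 0.2958% = 11.6359% → 1164 basis points.

1164 basis points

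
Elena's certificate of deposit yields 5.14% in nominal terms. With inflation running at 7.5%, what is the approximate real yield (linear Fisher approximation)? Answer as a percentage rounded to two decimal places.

r ≈ i − π = 5.14% − 7.5% = -2.36%.

-2.36%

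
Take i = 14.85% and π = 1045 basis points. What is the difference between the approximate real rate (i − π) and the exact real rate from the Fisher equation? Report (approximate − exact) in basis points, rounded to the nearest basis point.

42 basis points

Approximate: r ≈ 14.850% − 10.450% = 4.4000%
Exact: (1 + 0.1485)/(1 + 0.1045) − 1 = 3.9837%
Error = 4.4000% − 3.9837% = 0.4163% → 42 basis points.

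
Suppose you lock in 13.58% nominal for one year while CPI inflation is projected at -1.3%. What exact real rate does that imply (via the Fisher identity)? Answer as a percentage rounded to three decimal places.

15.076%

By the Fisher identity, 1 + r = (1 + i)/(1 + π).
1 + r = 1.13580 / 0.98700 = 1.150760
r = 1.150760 − 1 = 15.0760%, i.e. 15.076%.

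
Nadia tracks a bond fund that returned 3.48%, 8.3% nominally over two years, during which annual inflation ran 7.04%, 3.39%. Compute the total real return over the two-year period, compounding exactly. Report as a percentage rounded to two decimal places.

Nominal growth factor = 1.0348 × 1.0830 = 1.120688
Price-level growth factor = 1.0704 × 1.0339 = 1.106687
Real growth factor = 1.120688 / 1.106687 = 1.012652
Total real return = 1.012652 − 1 → 1.27%.

1.27%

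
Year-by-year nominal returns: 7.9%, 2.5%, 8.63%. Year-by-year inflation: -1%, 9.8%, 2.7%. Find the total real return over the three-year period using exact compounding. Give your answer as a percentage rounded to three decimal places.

Nominal growth factor = 1.0790 × 1.0250 × 1.0863 = 1.2014206
Price-level growth factor = 0.9900 × 1.0980 × 1.0270 = 1.1163695
Real growth factor = 1.2014206 / 1.1163695 = 1.0761854
Total real return = 1.0761854 − 1 → 7.619%.

7.619%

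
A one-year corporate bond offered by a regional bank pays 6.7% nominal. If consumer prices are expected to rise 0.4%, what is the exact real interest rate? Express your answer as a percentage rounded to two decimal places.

6.27%

By the Fisher identity, 1 + r = (1 + i)/(1 + π).
1 + r = 1.06700 / 1.00400 = 1.062749
r = 1.062749 − 1 = 6.2749%, i.e. 6.27%.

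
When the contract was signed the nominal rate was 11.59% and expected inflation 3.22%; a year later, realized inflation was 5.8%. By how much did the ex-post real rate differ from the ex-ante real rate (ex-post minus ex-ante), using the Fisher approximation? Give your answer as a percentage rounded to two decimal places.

-2.58%

Ex-ante: 11.59% − 3.22% = 8.370%
Ex-post: 11.59% − 5.8% = 5.790%
Difference (ex-post − ex-ante) = -2.5800% → -2.58%.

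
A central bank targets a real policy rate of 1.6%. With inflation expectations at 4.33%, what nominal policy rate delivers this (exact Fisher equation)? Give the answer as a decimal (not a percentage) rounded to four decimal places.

0.0600

(1 + i) = (1 + r)(1 + π) = 1.01600 × 1.04330 = 1.0599928
i = 1.0599928 − 1, so the required nominal rate is 0.0600.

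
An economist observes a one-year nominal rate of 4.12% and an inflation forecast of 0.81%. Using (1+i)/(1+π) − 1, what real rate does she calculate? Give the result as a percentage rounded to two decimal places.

3.28%

1 + r = 1.04120 / 1.00810 = 1.032834
r = 1.032834 − 1 = 3.2834%, i.e. 3.28%.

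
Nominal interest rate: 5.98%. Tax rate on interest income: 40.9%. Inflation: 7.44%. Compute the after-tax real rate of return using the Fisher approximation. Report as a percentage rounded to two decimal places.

After-tax nominal return = 5.98% × (1 − 0.409) = 3.53418%.
r ≈ 3.53418% − 7.44% → -3.91%.

-3.91%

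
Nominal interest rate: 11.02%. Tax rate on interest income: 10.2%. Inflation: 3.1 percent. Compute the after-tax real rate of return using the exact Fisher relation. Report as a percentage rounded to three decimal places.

6.592%

After-tax nominal return = 11.02% × (1 − 0.102) = 9.89596%.
1 + r = 1.0989596 / 1.03100 = 1.065916
After-tax real rate = 1.065916 − 1 → 6.592%.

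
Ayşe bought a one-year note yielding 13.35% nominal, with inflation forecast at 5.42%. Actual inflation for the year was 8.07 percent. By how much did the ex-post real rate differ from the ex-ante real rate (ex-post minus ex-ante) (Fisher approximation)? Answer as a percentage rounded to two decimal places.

-2.65%

Ex-ante: 13.35% − 5.42% = 7.930%
Ex-post: 13.35% − 8.07% = 5.280%
Difference (ex-post − ex-ante) = -2.6500% → -2.65%.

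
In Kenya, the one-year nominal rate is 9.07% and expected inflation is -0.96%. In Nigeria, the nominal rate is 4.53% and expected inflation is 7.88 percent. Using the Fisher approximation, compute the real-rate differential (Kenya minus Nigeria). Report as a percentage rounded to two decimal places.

13.38%

Kenya: 9.07% − (-0.96%) = 10.030%
Nigeria: 4.53% − 7.88% = -3.350%
Differential = 13.380% → 13.38%.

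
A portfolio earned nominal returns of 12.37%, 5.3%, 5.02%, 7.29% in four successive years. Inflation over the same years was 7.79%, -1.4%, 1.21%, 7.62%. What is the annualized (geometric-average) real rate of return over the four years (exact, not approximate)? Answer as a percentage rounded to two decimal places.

3.59%

Nominal growth factor = 1.1237 × 1.0530 × 1.0502 × 1.0729 = 1.33324515
Price-level growth factor = 1.0779 × 0.9860 × 1.0121 × 1.0762 = 1.15763540
Real growth factor = 1.33324515 / 1.15763540 = 1.15169694
Annualized real rate = 1.15169694^(1/4) − 1 = 3.5940% → 3.59%.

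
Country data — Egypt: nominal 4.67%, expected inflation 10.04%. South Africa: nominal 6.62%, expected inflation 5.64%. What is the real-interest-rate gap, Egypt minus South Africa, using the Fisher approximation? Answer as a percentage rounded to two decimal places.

Egypt: 4.67% − 10.04% = -5.370%
South Africa: 6.62% − 5.64% = 0.980%
Differential = -6.350% → -6.35%.

-6.35%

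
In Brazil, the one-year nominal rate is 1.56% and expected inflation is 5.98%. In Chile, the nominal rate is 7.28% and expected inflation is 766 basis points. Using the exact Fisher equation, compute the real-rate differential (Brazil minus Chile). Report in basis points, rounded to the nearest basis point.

Brazil: (1 + 0.0156)/(1 + 0.0598) − 1 = -4.1706%
Chile: (1 + 0.0728)/(1 + 0.0766) − 1 = -0.3530%
Differential = -4.1706% − (-0.3530%) = -3.8176% → -382 basis points.

-382 basis points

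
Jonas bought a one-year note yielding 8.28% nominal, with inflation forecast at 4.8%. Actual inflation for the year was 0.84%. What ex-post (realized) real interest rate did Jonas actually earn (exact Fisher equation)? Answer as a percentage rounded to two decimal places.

Ex-post: (1 + 0.0828)/(1 + 0.0084) − 1 = 7.3780%
So the realized real rate is 7.38%.

7.38%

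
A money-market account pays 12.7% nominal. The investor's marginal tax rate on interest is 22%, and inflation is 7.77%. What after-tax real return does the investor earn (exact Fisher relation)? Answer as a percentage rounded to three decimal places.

After-tax nominal return = 12.7% × (1 − 0.22) = 9.9060%.
1 + r = 1.09906 / 1.07770 = 1.019820
After-tax real rate = 1.019820 − 1 → 1.982%.

1.982%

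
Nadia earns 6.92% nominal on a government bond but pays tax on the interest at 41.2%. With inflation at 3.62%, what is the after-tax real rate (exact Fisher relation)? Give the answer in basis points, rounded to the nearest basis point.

43 basis points

After-tax nominal return = 6.92% × (1 − 0.412) = 4.06896%.
1 + r = 1.0406896 / 1.03620 = 1.004333
After-tax real rate = 1.004333 − 1 → 43 basis points.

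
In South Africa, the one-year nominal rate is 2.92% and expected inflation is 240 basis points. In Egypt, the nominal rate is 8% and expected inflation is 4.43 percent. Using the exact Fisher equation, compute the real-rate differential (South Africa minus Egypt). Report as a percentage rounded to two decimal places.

South Africa: (1 + 0.0292)/(1 + 0.0240) − 1 = 0.5078%
Egypt: (1 + 0.0800)/(1 + 0.0443) − 1 = 3.4186%
Differential = 0.5078% − 3.4186% = -2.9107% → -2.91%.

-2.91%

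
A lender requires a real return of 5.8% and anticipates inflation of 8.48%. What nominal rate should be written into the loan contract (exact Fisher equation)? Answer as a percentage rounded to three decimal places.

(1 + i) = (1 + r)(1 + π) = 1.05800 × 1.08480 = 1.1477184
i = 1.1477184 − 1, so the required nominal rate is 14.772%.

14.772%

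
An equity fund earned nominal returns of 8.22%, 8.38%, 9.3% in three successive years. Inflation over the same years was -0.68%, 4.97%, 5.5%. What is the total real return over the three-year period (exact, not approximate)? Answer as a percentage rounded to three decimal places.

16.553%

Nominal growth factor = 1.0822 × 1.0838 × 1.0930 = 1.281967
Price-level growth factor = 0.9932 × 1.0497 × 1.0550 = 1.099903
Real growth factor = 1.281967 / 1.099903 = 1.165527
Total real return = 1.165527 − 1 → 16.553%.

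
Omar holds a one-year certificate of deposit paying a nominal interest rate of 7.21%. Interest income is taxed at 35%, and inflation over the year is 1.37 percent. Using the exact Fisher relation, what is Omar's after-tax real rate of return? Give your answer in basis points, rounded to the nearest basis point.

327 basis points

After-tax nominal return = 7.21% × (1 − 0.35) = 4.6865%.
1 + r = 1.046865 / 1.01370 = 1.032717
After-tax real rate = 1.032717 − 1 → 327 basis points.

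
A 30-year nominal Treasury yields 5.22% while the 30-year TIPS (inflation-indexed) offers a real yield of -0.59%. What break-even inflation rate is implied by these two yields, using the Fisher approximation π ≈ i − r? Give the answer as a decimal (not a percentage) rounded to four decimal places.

0.0581

π ≈ i − r = 5.22% − (-0.59%) → 0.0581.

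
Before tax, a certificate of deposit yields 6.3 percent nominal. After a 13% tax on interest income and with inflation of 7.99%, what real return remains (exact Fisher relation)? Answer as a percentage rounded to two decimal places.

After-tax nominal return = 6.3% × (1 − 0.13) = 5.4810%.
1 + r = 1.05481 / 1.07990 = 0.976766
After-tax real rate = 0.976766 − 1 → -2.32%.

-2.32%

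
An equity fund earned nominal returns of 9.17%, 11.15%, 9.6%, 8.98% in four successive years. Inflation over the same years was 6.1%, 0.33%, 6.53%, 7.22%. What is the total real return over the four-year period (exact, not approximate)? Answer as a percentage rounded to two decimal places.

19.20%

Compound the nominal returns: 1.0917 × 1.1115 × 1.0960 × 1.0898 = 1.449340.
Compound inflation: 1.0610 × 1.0033 × 1.0653 × 1.0722 = 1.215889.
Deflate: 1.449340 / 1.215889 = 1.192000.
Total real return = 1.192000 − 1 → 19.20%.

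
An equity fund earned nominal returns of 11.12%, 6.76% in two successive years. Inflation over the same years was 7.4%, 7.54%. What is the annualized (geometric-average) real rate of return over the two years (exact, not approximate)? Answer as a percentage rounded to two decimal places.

1.35%

Nominal growth factor = 1.1112 × 1.0676 = 1.18631712
Price-level growth factor = 1.0740 × 1.0754 = 1.15497960
Real growth factor = 1.18631712 / 1.15497960 = 1.02713253
Annualized real rate = 1.02713253^(1/2) − 1 = 1.3475% → 1.35%.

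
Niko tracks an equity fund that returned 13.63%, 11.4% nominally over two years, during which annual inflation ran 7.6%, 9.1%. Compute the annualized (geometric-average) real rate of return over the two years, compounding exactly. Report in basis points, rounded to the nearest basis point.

Compound the nominal returns: 1.1363 × 1.1140 = 1.26583820.
Compound inflation: 1.0760 × 1.0910 = 1.17391600.
Deflate: 1.26583820 / 1.17391600 = 1.07830390.
Annualized real rate = 1.07830390^(1/2) − 1 = 3.8414% → 384 basis points.

384 basis points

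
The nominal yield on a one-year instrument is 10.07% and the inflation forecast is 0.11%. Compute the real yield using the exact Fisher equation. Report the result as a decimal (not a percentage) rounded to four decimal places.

1 + r = 1.10070 / 1.00110 = 1.099491
r = 1.099491 − 1 = 9.9491%, i.e. 0.0995.

0.0995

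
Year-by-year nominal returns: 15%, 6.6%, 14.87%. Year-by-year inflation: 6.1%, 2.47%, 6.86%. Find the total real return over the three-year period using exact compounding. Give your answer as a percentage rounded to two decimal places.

Compound the nominal returns: 1.1500 × 1.0660 × 1.1487 = 1.408191.
Compound inflation: 1.0610 × 1.0247 × 1.0686 = 1.161789.
Deflate: 1.408191 / 1.161789 = 1.212089.
Total real return = 1.212089 − 1 → 21.21%.

21.21%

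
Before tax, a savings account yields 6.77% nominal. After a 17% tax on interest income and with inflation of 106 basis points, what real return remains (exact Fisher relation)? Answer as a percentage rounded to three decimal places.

After-tax nominal return = 6.77% × (1 − 0.17) = 5.6191%.
1 + r = 1.056191 / 1.01060 = 1.045113
After-tax real rate = 1.045113 − 1 → 4.511%.

4.511%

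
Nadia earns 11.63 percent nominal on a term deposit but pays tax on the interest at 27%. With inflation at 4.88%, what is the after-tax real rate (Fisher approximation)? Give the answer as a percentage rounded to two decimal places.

After-tax nominal return = 11.63% × (1 − 0.27) = 8.4899%.
r ≈ 8.4899% − 4.88% → 3.61%.

3.61%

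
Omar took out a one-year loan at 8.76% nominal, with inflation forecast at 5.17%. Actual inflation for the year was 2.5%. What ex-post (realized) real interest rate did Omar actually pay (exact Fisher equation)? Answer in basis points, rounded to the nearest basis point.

611 basis points

Ex-post: (1 + 0.0876)/(1 + 0.0250) − 1 = 6.1073%
So the realized real rate is 611 basis points.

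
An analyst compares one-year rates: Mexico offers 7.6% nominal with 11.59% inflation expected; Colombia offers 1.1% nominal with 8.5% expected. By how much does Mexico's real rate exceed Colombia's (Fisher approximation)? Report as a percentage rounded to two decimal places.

3.41%

Mexico: 7.6% − 11.59% = -3.990%
Colombia: 1.1% − 8.5% = -7.400%
Differential = 3.410% → 3.41%.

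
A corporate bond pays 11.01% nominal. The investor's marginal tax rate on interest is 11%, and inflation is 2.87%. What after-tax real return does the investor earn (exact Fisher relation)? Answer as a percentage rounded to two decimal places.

6.74%

After-tax nominal return = 11.01% × (1 − 0.11) = 9.7989%.
1 + r = 1.097989 / 1.02870 = 1.067356
After-tax real rate = 1.067356 − 1 → 6.74%.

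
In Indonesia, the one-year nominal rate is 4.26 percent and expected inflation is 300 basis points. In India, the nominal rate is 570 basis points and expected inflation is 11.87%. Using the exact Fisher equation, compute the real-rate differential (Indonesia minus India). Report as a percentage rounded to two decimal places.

6.74%

Indonesia: (1 + 0.0426)/(1 + 0.0300) − 1 = 1.2233%
India: (1 + 0.0570)/(1 + 0.1187) − 1 = -5.5153%
Differential = 1.2233% − (-5.5153%) = 6.7386% → 6.74%.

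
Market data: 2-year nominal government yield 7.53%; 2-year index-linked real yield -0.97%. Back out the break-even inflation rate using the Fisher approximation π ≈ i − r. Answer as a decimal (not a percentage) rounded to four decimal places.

0.0850

π ≈ i − r = 7.53% − (-0.97%) → 0.0850.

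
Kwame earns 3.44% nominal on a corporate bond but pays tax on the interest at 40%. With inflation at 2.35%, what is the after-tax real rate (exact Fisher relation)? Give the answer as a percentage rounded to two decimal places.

After-tax nominal return = 3.44% × (1 − 0.4) = 2.0640%.
1 + r = 1.02064 / 1.02350 = 0.997206
After-tax real rate = 0.997206 − 1 → -0.28%.

-0.28%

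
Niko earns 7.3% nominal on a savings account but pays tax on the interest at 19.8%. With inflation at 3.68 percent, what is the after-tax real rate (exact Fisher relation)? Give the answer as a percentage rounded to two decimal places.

After-tax nominal return = 7.3% × (1 − 0.198) = 5.8546%.
1 + r = 1.058546 / 1.03680 = 1.020974
After-tax real rate = 1.020974 − 1 → 2.10%.

2.10%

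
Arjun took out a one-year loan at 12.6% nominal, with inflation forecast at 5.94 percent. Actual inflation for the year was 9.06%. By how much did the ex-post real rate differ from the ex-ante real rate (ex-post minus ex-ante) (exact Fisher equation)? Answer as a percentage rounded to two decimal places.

-3.04%

Ex-ante: (1 + 0.1260)/(1 + 0.0594) − 1 = 6.2866%
Ex-post: (1 + 0.1260)/(1 + 0.0906) − 1 = 3.2459%
Difference (ex-post − ex-ante) = -3.0407% → -3.04%.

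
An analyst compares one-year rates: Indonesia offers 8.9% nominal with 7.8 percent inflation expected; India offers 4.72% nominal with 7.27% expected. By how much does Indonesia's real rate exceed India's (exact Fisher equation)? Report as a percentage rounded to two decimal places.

3.40%

Indonesia: (1 + 0.0890)/(1 + 0.0780) − 1 = 1.0204%
India: (1 + 0.0472)/(1 + 0.0727) − 1 = -2.3772%
Differential = 1.0204% − (-2.3772%) = 3.3976% → 3.40%.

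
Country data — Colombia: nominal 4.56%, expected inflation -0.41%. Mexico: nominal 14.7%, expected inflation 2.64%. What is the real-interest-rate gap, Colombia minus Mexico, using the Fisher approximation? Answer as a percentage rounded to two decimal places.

Colombia: 4.56% − (-0.41%) = 4.970%
Mexico: 14.7% − 2.64% = 12.060%
Differential = -7.090% → -7.09%.

-7.09%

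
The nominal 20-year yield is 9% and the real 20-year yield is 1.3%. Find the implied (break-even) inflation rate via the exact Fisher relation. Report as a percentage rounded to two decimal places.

(1 + π) = (1 + i)/(1 + r) = 1.09000 / 1.01300 = 1.076012
Break-even inflation = 1.076012 − 1 → 7.60%.

7.60%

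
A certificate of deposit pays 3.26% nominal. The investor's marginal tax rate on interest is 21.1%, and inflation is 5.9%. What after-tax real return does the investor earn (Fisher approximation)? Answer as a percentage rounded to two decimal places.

-3.33%

After-tax nominal return = 3.26% × (1 − 0.211) = 2.57214%.
r ≈ 2.57214% − 5.9% → -3.33%.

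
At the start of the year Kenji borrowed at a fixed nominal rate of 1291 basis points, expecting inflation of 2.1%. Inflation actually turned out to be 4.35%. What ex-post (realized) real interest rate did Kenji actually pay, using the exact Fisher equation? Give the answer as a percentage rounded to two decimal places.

8.20%

Ex-post: (1 + 0.1291)/(1 + 0.0435) − 1 = 8.2032%
So the realized real rate is 8.20%.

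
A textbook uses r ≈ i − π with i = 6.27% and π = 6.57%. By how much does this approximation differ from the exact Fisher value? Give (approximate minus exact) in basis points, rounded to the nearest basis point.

Approximate: r ≈ 6.270% − 6.570% = -0.3000%
Exact: (1 + 0.0627)/(1 + 0.0657) − 1 = -0.2815%
Error = -0.3000% − (-0.2815%) = -0.0185% → -2 basis points.

-2 basis points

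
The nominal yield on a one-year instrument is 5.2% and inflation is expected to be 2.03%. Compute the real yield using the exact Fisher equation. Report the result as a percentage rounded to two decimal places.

By the Fisher equation, 1 + r = (1 + i)/(1 + π).
1 + r = 1.05200 / 1.02030 = 1.031069
r = 1.031069 − 1 = 3.1069%, i.e. 3.11%.

3.11%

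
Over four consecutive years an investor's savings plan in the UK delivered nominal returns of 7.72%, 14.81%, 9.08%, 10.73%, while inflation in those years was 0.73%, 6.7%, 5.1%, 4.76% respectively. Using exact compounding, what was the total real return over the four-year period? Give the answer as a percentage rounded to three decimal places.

26.231%

Compound the nominal returns: 1.0772 × 1.1481 × 1.0908 × 1.1073 = 1.493779.
Compound inflation: 1.0073 × 1.0670 × 1.0510 × 1.0476 = 1.183372.
Deflate: 1.493779 / 1.183372 = 1.262307.
Total real return = 1.262307 − 1 → 26.231%.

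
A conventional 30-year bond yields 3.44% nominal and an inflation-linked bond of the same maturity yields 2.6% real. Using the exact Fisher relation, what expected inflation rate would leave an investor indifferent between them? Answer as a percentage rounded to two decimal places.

(1 + π) = (1 + i)/(1 + r) = 1.03440 / 1.02600 = 1.008187
Break-even inflation = 1.008187 − 1 → 0.82%.

0.82%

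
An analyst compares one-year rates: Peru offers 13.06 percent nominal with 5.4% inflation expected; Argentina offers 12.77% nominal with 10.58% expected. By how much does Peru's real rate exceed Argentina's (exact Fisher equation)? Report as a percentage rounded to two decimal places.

5.29%

Peru: (1 + 0.1306)/(1 + 0.0540) − 1 = 7.2676%
Argentina: (1 + 0.1277)/(1 + 0.1058) − 1 = 1.9805%
Differential = 7.2676% − 1.9805% = 5.2871% → 5.29%.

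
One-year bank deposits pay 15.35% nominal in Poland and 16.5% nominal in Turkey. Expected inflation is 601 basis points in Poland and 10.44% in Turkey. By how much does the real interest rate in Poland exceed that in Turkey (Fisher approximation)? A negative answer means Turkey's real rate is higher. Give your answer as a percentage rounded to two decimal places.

Poland: 15.35% − 6.01% = 9.340%
Turkey: 16.5% − 10.44% = 6.060%
Differential = 3.280% → 3.28%.

3.28%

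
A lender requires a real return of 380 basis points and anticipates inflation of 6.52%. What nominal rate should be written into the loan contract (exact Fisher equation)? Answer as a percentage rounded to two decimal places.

(1 + i) = (1 + r)(1 + π) = 1.03800 × 1.06520 = 1.1056776
i = 1.1056776 − 1, so the required nominal rate is 10.57%.

10.57%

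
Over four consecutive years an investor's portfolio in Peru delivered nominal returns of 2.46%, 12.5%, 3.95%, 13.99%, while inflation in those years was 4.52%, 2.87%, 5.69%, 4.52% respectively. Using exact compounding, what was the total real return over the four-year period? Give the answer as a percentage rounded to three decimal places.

Compound the nominal returns: 1.0246 × 1.1250 × 1.0395 × 1.1399 = 1.365835.
Compound inflation: 1.0452 × 1.0287 × 1.0569 × 1.0452 = 1.187740.
Deflate: 1.365835 / 1.187740 = 1.149944.
Total real return = 1.149944 − 1 → 14.994%.

14.994%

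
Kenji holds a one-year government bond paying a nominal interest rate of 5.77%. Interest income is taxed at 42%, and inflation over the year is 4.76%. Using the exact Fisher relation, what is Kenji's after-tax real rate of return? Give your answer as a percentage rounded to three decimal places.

After-tax nominal return = 5.77% × (1 − 0.42) = 3.3466%.
1 + r = 1.033466 / 1.04760 = 0.986508
After-tax real rate = 0.986508 − 1 → -1.349%.

-1.349%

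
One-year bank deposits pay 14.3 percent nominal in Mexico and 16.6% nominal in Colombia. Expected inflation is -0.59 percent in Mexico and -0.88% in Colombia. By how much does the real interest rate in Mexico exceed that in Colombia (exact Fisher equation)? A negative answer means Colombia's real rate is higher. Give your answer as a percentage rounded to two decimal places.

-2.66%

Mexico: (1 + 0.1430)/(1 − 0.0059) − 1 = 14.9784%
Colombia: (1 + 0.1660)/(1 − 0.0088) − 1 = 17.6352%
Differential = 14.9784% − 17.6352% = -2.6568% → -2.66%.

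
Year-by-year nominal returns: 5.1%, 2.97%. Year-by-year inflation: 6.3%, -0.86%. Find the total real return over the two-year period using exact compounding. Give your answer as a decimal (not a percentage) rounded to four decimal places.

0.0269

Compound the nominal returns: 1.0510 × 1.0297 = 1.082215.
Compound inflation: 1.0630 × 0.9914 = 1.053858.
Deflate: 1.082215 / 1.053858 = 1.026907.
Total real return = 1.026907 − 1 → 0.0269.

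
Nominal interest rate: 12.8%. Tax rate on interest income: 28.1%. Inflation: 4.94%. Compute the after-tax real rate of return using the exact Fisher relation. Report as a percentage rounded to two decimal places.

4.06%

After-tax nominal return = 12.8% × (1 − 0.281) = 9.2032%.
1 + r = 1.092032 / 1.04940 = 1.040625
After-tax real rate = 1.040625 − 1 → 4.06%.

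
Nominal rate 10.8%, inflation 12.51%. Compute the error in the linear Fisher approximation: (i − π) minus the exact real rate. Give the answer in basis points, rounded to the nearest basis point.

Approximate: r ≈ 10.800% − 12.510% = -1.7100%
Exact: (1 + 0.1080)/(1 + 0.1251) − 1 = -1.5199%
Error = -1.7100% − (-1.5199%) = -0.1901% → -19 basis points.

-19 basis points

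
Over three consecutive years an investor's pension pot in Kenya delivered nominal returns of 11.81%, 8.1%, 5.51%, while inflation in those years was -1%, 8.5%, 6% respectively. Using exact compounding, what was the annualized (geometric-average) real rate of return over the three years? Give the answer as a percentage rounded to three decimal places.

Compound the nominal returns: 1.1181 × 1.0810 × 1.0551 = 1.27526360.
Compound inflation: 0.9900 × 1.0850 × 1.0600 = 1.13859900.
Deflate: 1.27526360 / 1.13859900 = 1.12002874.
Annualized real rate = 1.12002874^(1/3) − 1 = 3.8508% → 3.851%.

3.851%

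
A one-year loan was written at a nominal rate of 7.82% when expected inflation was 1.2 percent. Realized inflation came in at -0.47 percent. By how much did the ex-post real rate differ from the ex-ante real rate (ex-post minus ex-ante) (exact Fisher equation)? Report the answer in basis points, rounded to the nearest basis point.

179 basis points

Ex-ante: (1 + 0.0782)/(1 + 0.0120) − 1 = 6.5415%
Ex-post: (1 + 0.0782)/(1 − 0.0047) − 1 = 8.3291%
Difference (ex-post − ex-ante) = 1.7876% → 179 basis points.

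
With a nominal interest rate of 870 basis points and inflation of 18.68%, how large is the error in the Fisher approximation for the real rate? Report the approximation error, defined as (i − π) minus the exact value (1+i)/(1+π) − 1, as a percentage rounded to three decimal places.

-1.571%

Approximate: r ≈ 8.700% − 18.680% = -9.9800%
Exact: (1 + 0.0870)/(1 + 0.1868) − 1 = -8.4092%
Error = -9.9800% − (-8.4092%) = -1.5708% → -1.571%.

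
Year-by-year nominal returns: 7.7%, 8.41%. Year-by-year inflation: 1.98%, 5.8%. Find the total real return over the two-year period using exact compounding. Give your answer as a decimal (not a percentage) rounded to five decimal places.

0.08214

Compound the nominal returns: 1.0770 × 1.0841 = 1.167576.
Compound inflation: 1.0198 × 1.0580 = 1.078948.
Deflate: 1.167576 / 1.078948 = 1.082142.
Total real return = 1.082142 − 1 → 0.08214.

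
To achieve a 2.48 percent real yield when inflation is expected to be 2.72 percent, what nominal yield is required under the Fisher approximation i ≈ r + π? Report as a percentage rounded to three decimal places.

5.200%

i ≈ r + π = 2.48% + 2.72% = 5.200%.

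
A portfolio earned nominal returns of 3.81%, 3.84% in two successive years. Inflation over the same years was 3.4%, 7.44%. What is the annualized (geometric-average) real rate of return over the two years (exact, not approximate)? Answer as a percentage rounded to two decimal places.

Nominal growth factor = 1.0381 × 1.0384 = 1.07796304
Price-level growth factor = 1.0340 × 1.0744 = 1.11092960
Real growth factor = 1.07796304 / 1.11092960 = 0.97032525
Annualized real rate = 0.97032525^(1/2) − 1 = -1.4949% → -1.49%.

-1.49%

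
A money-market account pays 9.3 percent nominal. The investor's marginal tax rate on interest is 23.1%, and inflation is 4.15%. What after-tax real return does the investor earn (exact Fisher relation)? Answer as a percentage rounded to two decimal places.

After-tax nominal return = 9.3% × (1 − 0.231) = 7.1517%.
1 + r = 1.071517 / 1.04150 = 1.028821
After-tax real rate = 1.028821 − 1 → 2.88%.

2.88%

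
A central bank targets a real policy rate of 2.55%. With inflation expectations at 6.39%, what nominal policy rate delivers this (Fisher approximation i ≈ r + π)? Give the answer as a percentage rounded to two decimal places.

8.94%

i ≈ r + π = 2.55% + 6.39% = 8.94%.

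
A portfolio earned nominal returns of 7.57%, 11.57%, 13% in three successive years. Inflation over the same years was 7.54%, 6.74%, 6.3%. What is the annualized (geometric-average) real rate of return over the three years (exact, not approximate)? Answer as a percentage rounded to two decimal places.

3.58%

Compound the nominal returns: 1.0757 × 1.1157 × 1.1300 = 1.35617909.
Compound inflation: 1.0754 × 1.0674 × 1.0630 = 1.22019852.
Deflate: 1.35617909 / 1.22019852 = 1.11144135.
Annualized real rate = 1.11144135^(1/3) − 1 = 3.5847% → 3.58%.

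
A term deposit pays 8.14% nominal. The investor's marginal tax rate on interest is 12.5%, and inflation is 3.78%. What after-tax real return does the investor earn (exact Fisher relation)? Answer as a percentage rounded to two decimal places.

After-tax nominal return = 8.14% × (1 − 0.125) = 7.1225%.
1 + r = 1.071225 / 1.03780 = 1.032208
After-tax real rate = 1.032208 − 1 → 3.22%.

3.22%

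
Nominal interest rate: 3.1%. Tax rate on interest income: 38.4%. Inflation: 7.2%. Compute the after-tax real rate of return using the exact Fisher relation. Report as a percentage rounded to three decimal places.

-4.935%

After-tax nominal return = 3.1% × (1 − 0.384) = 1.9096%.
1 + r = 1.019096 / 1.07200 = 0.950649
After-tax real rate = 0.950649 − 1 → -4.935%.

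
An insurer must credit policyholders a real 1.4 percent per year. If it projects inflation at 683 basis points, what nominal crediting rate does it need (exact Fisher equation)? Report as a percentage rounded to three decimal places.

8.326%

(1 + i) = (1 + r)(1 + π) = 1.01400 × 1.06830 = 1.0832562
i = 1.0832562 − 1, so the required nominal rate is 8.326%.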